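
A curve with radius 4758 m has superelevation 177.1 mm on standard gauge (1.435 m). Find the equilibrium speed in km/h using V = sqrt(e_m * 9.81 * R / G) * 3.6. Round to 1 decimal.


Convert cant: e = 177.1 mm = 0.1771 m
V_ms = sqrt(0.1771 * 9.81 * 4758 / 1.435)
V_ms = sqrt(5760.498995) = 75.898 m/s
V = 75.898 * 3.6 = 273.2 km/h

273.2


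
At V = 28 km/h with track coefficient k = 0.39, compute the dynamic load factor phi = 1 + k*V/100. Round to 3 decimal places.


phi = 1 + k * V / 100
phi = 1 + 0.39 * 28 / 100
phi = 1 + 0.1092
phi = 1.109

1.109


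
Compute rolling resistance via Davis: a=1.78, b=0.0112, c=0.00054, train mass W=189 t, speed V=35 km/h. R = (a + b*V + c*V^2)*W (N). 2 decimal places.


b*V = 0.0112 * 35 = 0.392
c*V^2 = 0.00054 * 1225 = 0.6615
R_per_t = 1.78 + 0.392 + 0.6615 = 2.8335 N/t
R_total = 2.8335 * 189 = 535.53 N

535.53


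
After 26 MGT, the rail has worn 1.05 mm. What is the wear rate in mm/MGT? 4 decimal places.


Wear rate = total wear / cumulative tonnage
Rate = 1.05 / 26
Rate = 0.0404 mm/MGT

0.0404


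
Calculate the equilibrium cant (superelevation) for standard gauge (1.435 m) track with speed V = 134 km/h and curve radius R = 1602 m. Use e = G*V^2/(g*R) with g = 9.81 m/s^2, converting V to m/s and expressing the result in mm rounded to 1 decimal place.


Convert speed: V = 134 / 3.6 = 37.2222 m/s
Apply formula: e = 1.435 * 37.2222^2 / (9.81 * 1602)
e = 1.435 * 1385.4938 / 15715.62
e = 0.12651 m = 126.5 mm

126.5


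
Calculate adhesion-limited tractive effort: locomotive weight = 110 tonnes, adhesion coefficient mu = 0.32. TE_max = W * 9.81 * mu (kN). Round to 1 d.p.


TE_max = W * g * mu
TE_max = 110 * 9.81 * 0.32
TE_max = 1079.1 * 0.32
TE_max = 345.3 kN

345.3


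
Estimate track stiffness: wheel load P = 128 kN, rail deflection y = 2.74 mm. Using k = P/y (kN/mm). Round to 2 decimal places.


Track stiffness k = P / y
k = 128 / 2.74
k = 46.72 kN/mm

46.72


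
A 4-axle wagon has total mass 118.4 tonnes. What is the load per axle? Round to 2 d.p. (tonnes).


Load per axle = total weight / number of axles
Load = 118.4 / 4
Load = 29.60 tonnes

29.60


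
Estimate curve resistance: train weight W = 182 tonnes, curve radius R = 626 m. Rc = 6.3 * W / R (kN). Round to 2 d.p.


Rc = 6.3 * W / R
Rc = 6.3 * 182 / 626
Rc = 1146.6 / 626
Rc = 1.83 kN

1.83


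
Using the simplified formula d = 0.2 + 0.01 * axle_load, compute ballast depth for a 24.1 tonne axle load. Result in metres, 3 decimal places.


d = 0.2 + 0.01 * 24.1
d = 0.2 + 0.241
d = 0.441 m

0.441


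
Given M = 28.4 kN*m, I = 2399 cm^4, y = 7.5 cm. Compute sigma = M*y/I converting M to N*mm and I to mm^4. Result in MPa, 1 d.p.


Convert units:
M = 28.4 kN*m = 28400000 N*mm
y = 7.5 cm = 75 mm
I = 2399 cm^4 = 23990000 mm^4
sigma = 28400000 * 75 / 23990000
sigma = 88.8 MPa

88.8


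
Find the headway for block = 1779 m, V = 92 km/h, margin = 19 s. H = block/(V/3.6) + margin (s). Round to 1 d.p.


V = 92 / 3.6 = 25.5556 m/s
Block traversal time = 1779 / 25.5556 = 69.613 s
Headway = 69.613 + 19
Headway = 88.6 s

88.6


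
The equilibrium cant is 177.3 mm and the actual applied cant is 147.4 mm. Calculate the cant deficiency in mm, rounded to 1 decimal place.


Cant deficiency = equilibrium cant - actual cant
CD = 177.3 - 147.4
CD = 29.9 mm

29.9


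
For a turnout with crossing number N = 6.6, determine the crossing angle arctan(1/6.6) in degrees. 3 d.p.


1/N = 1/6.6 = 0.151515
angle = arctan(0.151515) = 0.150371 rad
angle = 0.150371 * 180/pi = 8.616 degrees

8.616


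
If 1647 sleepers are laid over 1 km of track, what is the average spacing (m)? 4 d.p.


Spacing = 1000 m / number of sleepers
Spacing = 1000 / 1647
Spacing = 0.6072 m

0.6072


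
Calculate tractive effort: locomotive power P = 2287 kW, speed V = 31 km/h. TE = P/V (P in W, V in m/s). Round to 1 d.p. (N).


Convert: P = 2287 kW = 2287000 W
V = 31 / 3.6 = 8.6111 m/s
TE = 2287000 / 8.6111
TE = 265587.1 N

265587.1


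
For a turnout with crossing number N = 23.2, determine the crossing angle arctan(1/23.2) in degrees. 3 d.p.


1/N = 1/23.2 = 0.043103
angle = arctan(0.043103) = 0.043077 rad
angle = 0.043077 * 180/pi = 2.468 degrees

2.468


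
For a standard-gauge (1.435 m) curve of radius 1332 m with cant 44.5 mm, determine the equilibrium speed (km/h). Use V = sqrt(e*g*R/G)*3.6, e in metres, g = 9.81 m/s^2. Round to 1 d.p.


Convert cant: e = 44.5 mm = 0.0445 m
V_ms = sqrt(0.0445 * 9.81 * 1332 / 1.435)
V_ms = sqrt(405.211108) = 20.1299 m/s
V = 20.1299 * 3.6 = 72.5 km/h

72.5


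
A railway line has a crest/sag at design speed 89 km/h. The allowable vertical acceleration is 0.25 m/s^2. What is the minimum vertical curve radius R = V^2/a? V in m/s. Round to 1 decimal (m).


Convert speed: V = 89 / 3.6 = 24.7222 m/s
V^2 = 611.1883 m^2/s^2
R_v = 611.1883 / 0.25
R_v = 2444.8 m

2444.8


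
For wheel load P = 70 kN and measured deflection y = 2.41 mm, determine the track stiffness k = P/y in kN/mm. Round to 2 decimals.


Track stiffness k = P / y
k = 70 / 2.41
k = 29.05 kN/mm

29.05


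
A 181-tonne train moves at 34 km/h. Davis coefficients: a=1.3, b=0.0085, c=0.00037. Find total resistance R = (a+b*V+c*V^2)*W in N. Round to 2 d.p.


b*V = 0.0085 * 34 = 0.289
c*V^2 = 0.00037 * 1156 = 0.42772
R_per_t = 1.3 + 0.289 + 0.42772 = 2.01672 N/t
R_total = 2.01672 * 181 = 365.03 N

365.03


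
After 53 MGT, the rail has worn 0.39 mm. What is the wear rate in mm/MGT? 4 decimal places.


Wear rate = total wear / cumulative tonnage
Rate = 0.39 / 53
Rate = 0.0074 mm/MGT

0.0074


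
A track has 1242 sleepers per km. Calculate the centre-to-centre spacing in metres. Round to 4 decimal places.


Spacing = 1000 m / number of sleepers
Spacing = 1000 / 1242
Spacing = 0.8052 m

0.8052


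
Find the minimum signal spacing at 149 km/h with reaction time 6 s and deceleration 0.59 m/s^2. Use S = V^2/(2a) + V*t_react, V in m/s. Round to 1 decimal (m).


V = 149 / 3.6 = 41.3889 m/s
Braking distance = 41.3889^2 / (2*0.59) = 1451.7289 m
Sighting distance = 41.3889 * 6 = 248.3333 m
S = 1451.7289 + 248.3333 = 1700.1 m

1700.1


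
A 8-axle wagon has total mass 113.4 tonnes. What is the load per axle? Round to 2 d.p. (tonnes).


Load per axle = total weight / number of axles
Load = 113.4 / 8
Load = 14.18 tonnes

14.18


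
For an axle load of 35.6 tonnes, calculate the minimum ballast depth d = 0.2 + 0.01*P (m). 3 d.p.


d = 0.2 + 0.01 * 35.6
d = 0.2 + 0.356
d = 0.556 m

0.556


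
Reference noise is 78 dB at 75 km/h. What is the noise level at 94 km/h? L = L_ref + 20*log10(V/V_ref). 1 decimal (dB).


V/V_ref = 94 / 75 = 1.253333
log10(1.253333) = 0.098067
20 * 0.098067 = 1.9613
L = 78 + 1.9613 = 80.0 dB

80.0


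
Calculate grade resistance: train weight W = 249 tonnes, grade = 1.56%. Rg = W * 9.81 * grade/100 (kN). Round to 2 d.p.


Rg = W * 9.81 * grade / 100
Rg = 249 * 9.81 * 1.56 / 100
Rg = 2442.69 * 0.0156
Rg = 38.11 kN

38.11


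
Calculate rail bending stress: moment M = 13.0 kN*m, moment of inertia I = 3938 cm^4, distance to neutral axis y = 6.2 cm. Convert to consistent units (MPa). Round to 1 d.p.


Convert units:
M = 13.0 kN*m = 13000000 N*mm
y = 6.2 cm = 62 mm
I = 3938 cm^4 = 39380000 mm^4
sigma = 13000000 * 62 / 39380000
sigma = 20.5 MPa

20.5


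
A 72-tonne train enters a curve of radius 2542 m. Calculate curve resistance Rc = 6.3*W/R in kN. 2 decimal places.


Rc = 6.3 * W / R
Rc = 6.3 * 72 / 2542
Rc = 453.6 / 2542
Rc = 0.18 kN

0.18


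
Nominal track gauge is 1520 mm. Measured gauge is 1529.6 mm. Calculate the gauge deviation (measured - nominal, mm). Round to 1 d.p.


Deviation = measured - nominal
Deviation = 1529.6 - 1520
Deviation = 9.6 mm

9.6


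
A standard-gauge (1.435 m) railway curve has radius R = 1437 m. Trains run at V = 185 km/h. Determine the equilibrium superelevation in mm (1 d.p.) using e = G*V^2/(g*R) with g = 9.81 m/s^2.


Convert speed: V = 185 / 3.6 = 51.3889 m/s
Apply formula: e = 1.435 * 51.3889^2 / (9.81 * 1437)
e = 1.435 * 2640.8179 / 14096.97
e = 0.268822 m = 268.8 mm

268.8


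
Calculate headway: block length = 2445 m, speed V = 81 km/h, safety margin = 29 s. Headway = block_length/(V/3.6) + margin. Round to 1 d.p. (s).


V = 81 / 3.6 = 22.5 m/s
Block traversal time = 2445 / 22.5 = 108.6667 s
Headway = 108.6667 + 29
Headway = 137.7 s

137.7


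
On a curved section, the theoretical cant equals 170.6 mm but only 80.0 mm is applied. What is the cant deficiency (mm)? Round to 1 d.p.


Cant deficiency = equilibrium cant - actual cant
CD = 170.6 - 80.0
CD = 90.6 mm

90.6


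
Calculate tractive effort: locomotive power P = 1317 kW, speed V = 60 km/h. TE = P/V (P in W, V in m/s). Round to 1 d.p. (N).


Convert: P = 1317 kW = 1317000 W
V = 60 / 3.6 = 16.6667 m/s
TE = 1317000 / 16.6667
TE = 79020.0 N

79020.0


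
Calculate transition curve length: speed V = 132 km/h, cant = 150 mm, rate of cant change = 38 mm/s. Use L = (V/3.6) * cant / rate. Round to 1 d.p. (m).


Convert speed: V = 132 / 3.6 = 36.6667 m/s
L = 36.6667 * 150 / 38
L = 5500.0 / 38
L = 144.7 m

144.7


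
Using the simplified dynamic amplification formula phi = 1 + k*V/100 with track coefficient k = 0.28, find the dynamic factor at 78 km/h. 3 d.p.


phi = 1 + k * V / 100
phi = 1 + 0.28 * 78 / 100
phi = 1 + 0.2184
phi = 1.218

1.218


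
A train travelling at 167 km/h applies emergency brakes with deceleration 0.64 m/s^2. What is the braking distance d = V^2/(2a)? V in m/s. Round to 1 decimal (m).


Convert speed: V = 167 / 3.6 = 46.3889 m/s
V^2 = 2151.929
d = 2151.929 / (2 * 0.64)
d = 2151.929 / 1.28
d = 1681.2 m

1681.2


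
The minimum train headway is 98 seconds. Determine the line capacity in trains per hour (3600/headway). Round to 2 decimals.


Capacity = 3600 / headway
Capacity = 3600 / 98
Capacity = 36.73 trains/hour

36.73


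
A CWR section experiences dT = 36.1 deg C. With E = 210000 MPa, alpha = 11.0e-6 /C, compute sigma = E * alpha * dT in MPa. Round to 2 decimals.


sigma = E * alpha * dT
sigma = 210000 * 11.0e-6 * 36.1
sigma = 2.31 * 36.1
sigma = 83.39 MPa

83.39


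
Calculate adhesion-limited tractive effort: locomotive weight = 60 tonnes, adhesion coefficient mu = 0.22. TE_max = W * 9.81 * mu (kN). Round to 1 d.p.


TE_max = W * g * mu
TE_max = 60 * 9.81 * 0.22
TE_max = 588.6 * 0.22
TE_max = 129.5 kN

129.5


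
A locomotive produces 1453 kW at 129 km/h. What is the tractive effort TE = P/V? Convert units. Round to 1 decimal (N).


Convert: P = 1453 kW = 1453000 W
V = 129 / 3.6 = 35.8333 m/s
TE = 1453000 / 35.8333
TE = 40548.8 N

40548.8


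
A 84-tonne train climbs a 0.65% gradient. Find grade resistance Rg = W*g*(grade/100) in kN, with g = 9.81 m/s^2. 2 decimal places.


Rg = W * 9.81 * grade / 100
Rg = 84 * 9.81 * 0.65 / 100
Rg = 824.04 * 0.0065
Rg = 5.36 kN

5.36


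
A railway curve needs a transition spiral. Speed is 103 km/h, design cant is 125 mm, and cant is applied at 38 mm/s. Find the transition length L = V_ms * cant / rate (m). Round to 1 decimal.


Convert speed: V = 103 / 3.6 = 28.6111 m/s
L = 28.6111 * 125 / 38
L = 3576.3889 / 38
L = 94.1 m

94.1


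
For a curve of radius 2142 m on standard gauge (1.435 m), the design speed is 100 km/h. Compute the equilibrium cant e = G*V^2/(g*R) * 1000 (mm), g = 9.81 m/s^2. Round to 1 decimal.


Convert speed: V = 100 / 3.6 = 27.7778 m/s
Apply formula: e = 1.435 * 27.7778^2 / (9.81 * 2142)
e = 1.435 * 771.6049 / 21013.02
e = 0.052694 m = 52.7 mm

52.7


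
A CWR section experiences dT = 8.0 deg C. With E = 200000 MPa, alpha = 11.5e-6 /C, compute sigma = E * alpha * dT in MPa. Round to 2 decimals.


sigma = E * alpha * dT
sigma = 200000 * 11.5e-6 * 8.0
sigma = 2.3 * 8.0
sigma = 18.40 MPa

18.40


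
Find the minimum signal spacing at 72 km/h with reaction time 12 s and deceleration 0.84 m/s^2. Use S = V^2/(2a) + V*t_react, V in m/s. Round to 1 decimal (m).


V = 72 / 3.6 = 20.0 m/s
Braking distance = 20.0^2 / (2*0.84) = 238.0952 m
Sighting distance = 20.0 * 12 = 240.0 m
S = 238.0952 + 240.0 = 478.1 m

478.1


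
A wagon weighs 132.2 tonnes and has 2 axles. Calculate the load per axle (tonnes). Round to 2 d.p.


Load per axle = total weight / number of axles
Load = 132.2 / 2
Load = 66.10 tonnes

66.10


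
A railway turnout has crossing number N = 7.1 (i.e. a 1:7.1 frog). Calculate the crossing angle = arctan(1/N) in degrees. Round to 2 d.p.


1/N = 1/7.1 = 0.140845
angle = arctan(0.140845) = 0.139925 rad
angle = 0.139925 * 180/pi = 8.02 degrees

8.02


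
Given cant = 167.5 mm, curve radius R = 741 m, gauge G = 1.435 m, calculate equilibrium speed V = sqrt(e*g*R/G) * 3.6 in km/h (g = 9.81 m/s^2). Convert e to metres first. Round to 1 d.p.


Convert cant: e = 167.5 mm = 0.1675 m
V_ms = sqrt(0.1675 * 9.81 * 741 / 1.435)
V_ms = sqrt(848.496638) = 29.129 m/s
V = 29.129 * 3.6 = 104.9 km/h

104.9


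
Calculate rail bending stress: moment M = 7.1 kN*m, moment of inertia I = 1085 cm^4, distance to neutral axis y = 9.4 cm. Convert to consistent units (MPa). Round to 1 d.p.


Convert units:
M = 7.1 kN*m = 7100000 N*mm
y = 9.4 cm = 94 mm
I = 1085 cm^4 = 10850000 mm^4
sigma = 7100000 * 94 / 10850000
sigma = 61.5 MPa

61.5


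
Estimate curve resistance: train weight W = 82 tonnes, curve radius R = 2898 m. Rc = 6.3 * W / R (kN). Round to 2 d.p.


Rc = 6.3 * W / R
Rc = 6.3 * 82 / 2898
Rc = 516.6 / 2898
Rc = 0.18 kN

0.18


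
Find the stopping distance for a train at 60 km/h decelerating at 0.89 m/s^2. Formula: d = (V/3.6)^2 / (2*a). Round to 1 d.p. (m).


Convert speed: V = 60 / 3.6 = 16.6667 m/s
V^2 = 277.7778
d = 277.7778 / (2 * 0.89)
d = 277.7778 / 1.78
d = 156.1 m

156.1


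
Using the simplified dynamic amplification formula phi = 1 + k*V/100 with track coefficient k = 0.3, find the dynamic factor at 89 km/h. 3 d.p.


phi = 1 + k * V / 100
phi = 1 + 0.3 * 89 / 100
phi = 1 + 0.267
phi = 1.267

1.267


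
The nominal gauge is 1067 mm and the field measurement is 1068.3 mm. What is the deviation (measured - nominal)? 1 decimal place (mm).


Deviation = measured - nominal
Deviation = 1068.3 - 1067
Deviation = 1.3 mm

1.3


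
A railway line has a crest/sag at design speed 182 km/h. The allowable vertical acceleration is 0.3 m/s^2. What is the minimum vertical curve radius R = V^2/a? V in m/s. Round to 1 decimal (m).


Convert speed: V = 182 / 3.6 = 50.5556 m/s
V^2 = 2555.8642 m^2/s^2
R_v = 2555.8642 / 0.3
R_v = 8519.5 m

8519.5


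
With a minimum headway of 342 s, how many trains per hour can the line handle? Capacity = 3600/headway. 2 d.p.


Capacity = 3600 / headway
Capacity = 3600 / 342
Capacity = 10.53 trains/hour

10.53


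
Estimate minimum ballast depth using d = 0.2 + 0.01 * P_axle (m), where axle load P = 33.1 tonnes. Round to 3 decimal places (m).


d = 0.2 + 0.01 * 33.1
d = 0.2 + 0.331
d = 0.531 m

0.531


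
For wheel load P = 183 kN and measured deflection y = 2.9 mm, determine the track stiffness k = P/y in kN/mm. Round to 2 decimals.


Track stiffness k = P / y
k = 183 / 2.9
k = 63.10 kN/mm

63.10


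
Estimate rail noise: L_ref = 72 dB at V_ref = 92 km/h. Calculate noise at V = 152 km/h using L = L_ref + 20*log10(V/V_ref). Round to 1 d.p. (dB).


V/V_ref = 152 / 92 = 1.652174
log10(1.652174) = 0.218056
20 * 0.218056 = 4.3611
L = 72 + 4.3611 = 76.4 dB

76.4


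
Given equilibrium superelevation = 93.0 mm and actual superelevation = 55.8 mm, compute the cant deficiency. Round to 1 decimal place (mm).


Cant deficiency = equilibrium cant - actual cant
CD = 93.0 - 55.8
CD = 37.2 mm

37.2


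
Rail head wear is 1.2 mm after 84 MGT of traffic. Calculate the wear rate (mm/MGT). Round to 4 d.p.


Wear rate = total wear / cumulative tonnage
Rate = 1.2 / 84
Rate = 0.0143 mm/MGT

0.0143


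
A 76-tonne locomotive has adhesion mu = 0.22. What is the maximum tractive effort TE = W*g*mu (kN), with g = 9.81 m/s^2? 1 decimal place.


TE_max = W * g * mu
TE_max = 76 * 9.81 * 0.22
TE_max = 745.56 * 0.22
TE_max = 164.0 kN

164.0


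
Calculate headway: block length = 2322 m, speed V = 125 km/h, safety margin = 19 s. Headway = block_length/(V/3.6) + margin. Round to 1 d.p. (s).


V = 125 / 3.6 = 34.7222 m/s
Block traversal time = 2322 / 34.7222 = 66.8736 s
Headway = 66.8736 + 19
Headway = 85.9 s

85.9


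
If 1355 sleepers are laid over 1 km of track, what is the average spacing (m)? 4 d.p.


Spacing = 1000 m / number of sleepers
Spacing = 1000 / 1355
Spacing = 0.7380 m

0.7380


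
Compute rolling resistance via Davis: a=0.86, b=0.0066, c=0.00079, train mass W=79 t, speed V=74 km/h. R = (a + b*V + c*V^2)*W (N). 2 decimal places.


b*V = 0.0066 * 74 = 0.4884
c*V^2 = 0.00079 * 5476 = 4.32604
R_per_t = 0.86 + 0.4884 + 4.32604 = 5.67444 N/t
R_total = 5.67444 * 79 = 448.28 N

448.28


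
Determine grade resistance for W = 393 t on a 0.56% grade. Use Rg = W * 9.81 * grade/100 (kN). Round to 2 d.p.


Rg = W * 9.81 * grade / 100
Rg = 393 * 9.81 * 0.56 / 100
Rg = 3855.33 * 0.0056
Rg = 21.59 kN

21.59


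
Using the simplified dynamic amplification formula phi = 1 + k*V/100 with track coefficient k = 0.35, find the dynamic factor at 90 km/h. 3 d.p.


phi = 1 + k * V / 100
phi = 1 + 0.35 * 90 / 100
phi = 1 + 0.315
phi = 1.315

1.315


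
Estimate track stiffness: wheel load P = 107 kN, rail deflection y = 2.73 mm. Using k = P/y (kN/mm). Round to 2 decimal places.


Track stiffness k = P / y
k = 107 / 2.73
k = 39.19 kN/mm

39.19


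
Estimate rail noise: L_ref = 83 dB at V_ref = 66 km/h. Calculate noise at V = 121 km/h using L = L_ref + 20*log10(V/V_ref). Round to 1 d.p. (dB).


V/V_ref = 121 / 66 = 1.833333
log10(1.833333) = 0.263241
20 * 0.263241 = 5.2648
L = 83 + 5.2648 = 88.3 dB

88.3


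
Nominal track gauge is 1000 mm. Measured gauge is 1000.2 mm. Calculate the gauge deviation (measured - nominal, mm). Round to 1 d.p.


Deviation = measured - nominal
Deviation = 1000.2 - 1000
Deviation = 0.2 mm

0.2


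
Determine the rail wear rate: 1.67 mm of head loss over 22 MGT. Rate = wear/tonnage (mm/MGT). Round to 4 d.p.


Wear rate = total wear / cumulative tonnage
Rate = 1.67 / 22
Rate = 0.0759 mm/MGT

0.0759


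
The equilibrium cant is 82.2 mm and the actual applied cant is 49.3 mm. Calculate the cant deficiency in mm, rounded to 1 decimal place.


Cant deficiency = equilibrium cant - actual cant
CD = 82.2 - 49.3
CD = 32.9 mm

32.9


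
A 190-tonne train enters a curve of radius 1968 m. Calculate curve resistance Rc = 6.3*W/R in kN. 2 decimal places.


Rc = 6.3 * W / R
Rc = 6.3 * 190 / 1968
Rc = 1197.0 / 1968
Rc = 0.61 kN

0.61


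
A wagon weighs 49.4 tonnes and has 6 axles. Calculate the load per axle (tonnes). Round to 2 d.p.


Load per axle = total weight / number of axles
Load = 49.4 / 6
Load = 8.23 tonnes

8.23


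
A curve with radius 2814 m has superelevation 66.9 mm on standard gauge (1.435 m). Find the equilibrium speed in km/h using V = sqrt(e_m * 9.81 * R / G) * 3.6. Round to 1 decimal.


Convert cant: e = 66.9 mm = 0.0669 m
V_ms = sqrt(0.0669 * 9.81 * 2814 / 1.435)
V_ms = sqrt(1286.966722) = 35.8743 m/s
V = 35.8743 * 3.6 = 129.1 km/h

129.1


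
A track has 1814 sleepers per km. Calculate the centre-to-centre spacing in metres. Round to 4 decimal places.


Spacing = 1000 m / number of sleepers
Spacing = 1000 / 1814
Spacing = 0.5513 m

0.5513


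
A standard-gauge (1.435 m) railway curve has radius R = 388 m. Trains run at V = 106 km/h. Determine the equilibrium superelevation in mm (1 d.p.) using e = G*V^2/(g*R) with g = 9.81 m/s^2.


Convert speed: V = 106 / 3.6 = 29.4444 m/s
Apply formula: e = 1.435 * 29.4444^2 / (9.81 * 388)
e = 1.435 * 866.9753 / 3806.28
e = 0.326857 m = 326.9 mm

326.9


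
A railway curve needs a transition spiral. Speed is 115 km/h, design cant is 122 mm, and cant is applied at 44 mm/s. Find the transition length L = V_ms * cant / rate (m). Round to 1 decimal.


Convert speed: V = 115 / 3.6 = 31.9444 m/s
L = 31.9444 * 122 / 44
L = 3897.2222 / 44
L = 88.6 m

88.6


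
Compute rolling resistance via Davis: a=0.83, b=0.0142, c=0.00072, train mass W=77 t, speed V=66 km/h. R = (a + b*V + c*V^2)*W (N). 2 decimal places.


b*V = 0.0142 * 66 = 0.9372
c*V^2 = 0.00072 * 4356 = 3.13632
R_per_t = 0.83 + 0.9372 + 3.13632 = 4.90352 N/t
R_total = 4.90352 * 77 = 377.57 N

377.57


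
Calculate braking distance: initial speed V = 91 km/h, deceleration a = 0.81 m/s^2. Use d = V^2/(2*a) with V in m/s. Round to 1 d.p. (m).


Convert speed: V = 91 / 3.6 = 25.2778 m/s
V^2 = 638.966
d = 638.966 / (2 * 0.81)
d = 638.966 / 1.62
d = 394.4 m

394.4


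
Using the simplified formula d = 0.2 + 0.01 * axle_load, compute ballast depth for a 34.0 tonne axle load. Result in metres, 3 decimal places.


d = 0.2 + 0.01 * 34.0
d = 0.2 + 0.34
d = 0.540 m

0.540


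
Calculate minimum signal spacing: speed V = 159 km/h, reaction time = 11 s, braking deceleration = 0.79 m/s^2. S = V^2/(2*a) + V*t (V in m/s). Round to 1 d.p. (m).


V = 159 / 3.6 = 44.1667 m/s
Braking distance = 44.1667^2 / (2*0.79) = 1234.6167 m
Sighting distance = 44.1667 * 11 = 485.8333 m
S = 1234.6167 + 485.8333 = 1720.5 m

1720.5


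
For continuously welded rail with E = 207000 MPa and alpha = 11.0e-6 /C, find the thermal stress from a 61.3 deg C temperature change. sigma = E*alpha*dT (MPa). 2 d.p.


sigma = E * alpha * dT
sigma = 207000 * 11.0e-6 * 61.3
sigma = 2.277 * 61.3
sigma = 139.58 MPa

139.58


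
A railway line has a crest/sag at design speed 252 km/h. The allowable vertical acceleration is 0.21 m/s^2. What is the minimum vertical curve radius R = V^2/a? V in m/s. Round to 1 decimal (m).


Convert speed: V = 252 / 3.6 = 70.0 m/s
V^2 = 4900.0 m^2/s^2
R_v = 4900.0 / 0.21
R_v = 23333.3 m

23333.3


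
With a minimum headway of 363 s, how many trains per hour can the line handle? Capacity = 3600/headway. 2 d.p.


Capacity = 3600 / headway
Capacity = 3600 / 363
Capacity = 9.92 trains/hour

9.92


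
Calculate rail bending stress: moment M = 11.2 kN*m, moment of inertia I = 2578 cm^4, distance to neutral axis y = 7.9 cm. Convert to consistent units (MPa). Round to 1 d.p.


Convert units:
M = 11.2 kN*m = 11200000 N*mm
y = 7.9 cm = 79 mm
I = 2578 cm^4 = 25780000 mm^4
sigma = 11200000 * 79 / 25780000
sigma = 34.3 MPa

34.3


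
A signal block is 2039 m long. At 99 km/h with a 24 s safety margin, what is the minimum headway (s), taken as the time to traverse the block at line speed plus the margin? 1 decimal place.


V = 99 / 3.6 = 27.5 m/s
Block traversal time = 2039 / 27.5 = 74.1455 s
Headway = 74.1455 + 24
Headway = 98.1 s

98.1


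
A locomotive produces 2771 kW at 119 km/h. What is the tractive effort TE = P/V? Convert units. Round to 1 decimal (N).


Convert: P = 2771 kW = 2771000 W
V = 119 / 3.6 = 33.0556 m/s
TE = 2771000 / 33.0556
TE = 83828.6 N

83828.6


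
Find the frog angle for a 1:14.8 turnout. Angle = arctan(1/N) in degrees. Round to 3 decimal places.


1/N = 1/14.8 = 0.067568
angle = arctan(0.067568) = 0.067465 rad
angle = 0.067465 * 180/pi = 3.865 degrees

3.865


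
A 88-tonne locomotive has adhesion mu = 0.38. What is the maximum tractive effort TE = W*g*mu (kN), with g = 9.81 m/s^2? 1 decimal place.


TE_max = W * g * mu
TE_max = 88 * 9.81 * 0.38
TE_max = 863.28 * 0.38
TE_max = 328.0 kN

328.0


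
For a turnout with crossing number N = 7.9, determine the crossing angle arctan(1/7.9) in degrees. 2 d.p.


1/N = 1/7.9 = 0.126582
angle = arctan(0.126582) = 0.125913 rad
angle = 0.125913 * 180/pi = 7.21 degrees

7.21


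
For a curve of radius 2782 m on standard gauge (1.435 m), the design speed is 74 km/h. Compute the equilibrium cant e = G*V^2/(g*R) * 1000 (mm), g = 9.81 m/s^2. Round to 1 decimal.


Convert speed: V = 74 / 3.6 = 20.5556 m/s
Apply formula: e = 1.435 * 20.5556^2 / (9.81 * 2782)
e = 1.435 * 422.5309 / 27291.42
e = 0.022217 m = 22.2 mm

22.2


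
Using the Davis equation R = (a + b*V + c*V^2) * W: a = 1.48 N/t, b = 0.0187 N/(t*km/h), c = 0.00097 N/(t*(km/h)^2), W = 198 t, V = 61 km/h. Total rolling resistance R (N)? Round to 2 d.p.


b*V = 0.0187 * 61 = 1.1407
c*V^2 = 0.00097 * 3721 = 3.60937
R_per_t = 1.48 + 1.1407 + 3.60937 = 6.23007 N/t
R_total = 6.23007 * 198 = 1233.55 N

1233.55


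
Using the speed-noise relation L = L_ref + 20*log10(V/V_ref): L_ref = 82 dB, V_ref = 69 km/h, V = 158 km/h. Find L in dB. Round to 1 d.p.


V/V_ref = 158 / 69 = 2.289855
log10(2.289855) = 0.359808
20 * 0.359808 = 7.1962
L = 82 + 7.1962 = 89.2 dB

89.2


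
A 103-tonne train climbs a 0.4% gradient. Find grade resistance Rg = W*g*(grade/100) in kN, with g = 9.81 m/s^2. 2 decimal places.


Rg = W * 9.81 * grade / 100
Rg = 103 * 9.81 * 0.4 / 100
Rg = 1010.43 * 0.004
Rg = 4.04 kN

4.04


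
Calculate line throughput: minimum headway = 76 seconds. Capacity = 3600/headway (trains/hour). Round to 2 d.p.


Capacity = 3600 / headway
Capacity = 3600 / 76
Capacity = 47.37 trains/hour

47.37


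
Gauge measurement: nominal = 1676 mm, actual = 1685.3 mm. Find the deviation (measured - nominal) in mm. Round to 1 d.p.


Deviation = measured - nominal
Deviation = 1685.3 - 1676
Deviation = 9.3 mm

9.3


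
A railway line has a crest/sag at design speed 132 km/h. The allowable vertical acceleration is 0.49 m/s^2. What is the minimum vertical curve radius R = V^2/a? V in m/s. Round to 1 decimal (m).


Convert speed: V = 132 / 3.6 = 36.6667 m/s
V^2 = 1344.4444 m^2/s^2
R_v = 1344.4444 / 0.49
R_v = 2743.8 m

2743.8


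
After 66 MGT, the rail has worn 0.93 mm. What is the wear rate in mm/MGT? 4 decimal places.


Wear rate = total wear / cumulative tonnage
Rate = 0.93 / 66
Rate = 0.0141 mm/MGT

0.0141


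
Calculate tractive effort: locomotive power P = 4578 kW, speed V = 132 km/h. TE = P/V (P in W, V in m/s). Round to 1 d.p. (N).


Convert: P = 4578 kW = 4578000 W
V = 132 / 3.6 = 36.6667 m/s
TE = 4578000 / 36.6667
TE = 124854.5 N

124854.5


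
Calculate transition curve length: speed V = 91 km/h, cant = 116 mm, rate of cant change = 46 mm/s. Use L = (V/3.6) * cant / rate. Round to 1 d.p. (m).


Convert speed: V = 91 / 3.6 = 25.2778 m/s
L = 25.2778 * 116 / 46
L = 2932.2222 / 46
L = 63.7 m

63.7


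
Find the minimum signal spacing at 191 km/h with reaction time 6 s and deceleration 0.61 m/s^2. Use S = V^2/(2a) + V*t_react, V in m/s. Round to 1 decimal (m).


V = 191 / 3.6 = 53.0556 m/s
Braking distance = 53.0556^2 / (2*0.61) = 2307.2885 m
Sighting distance = 53.0556 * 6 = 318.3333 m
S = 2307.2885 + 318.3333 = 2625.6 m

2625.6


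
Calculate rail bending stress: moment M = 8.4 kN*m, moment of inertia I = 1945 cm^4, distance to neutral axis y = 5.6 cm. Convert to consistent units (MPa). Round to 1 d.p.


Convert units:
M = 8.4 kN*m = 8400000 N*mm
y = 5.6 cm = 56 mm
I = 1945 cm^4 = 19450000 mm^4
sigma = 8400000 * 56 / 19450000
sigma = 24.2 MPa

24.2


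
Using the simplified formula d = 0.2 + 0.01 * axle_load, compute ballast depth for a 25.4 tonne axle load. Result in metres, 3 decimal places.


d = 0.2 + 0.01 * 25.4
d = 0.2 + 0.254
d = 0.454 m

0.454


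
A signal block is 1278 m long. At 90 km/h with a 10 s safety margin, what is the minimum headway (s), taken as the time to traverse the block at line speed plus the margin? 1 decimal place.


V = 90 / 3.6 = 25.0 m/s
Block traversal time = 1278 / 25.0 = 51.12 s
Headway = 51.12 + 10
Headway = 61.1 s

61.1


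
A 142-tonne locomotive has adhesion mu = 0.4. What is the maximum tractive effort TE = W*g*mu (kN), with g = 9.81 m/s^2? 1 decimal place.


TE_max = W * g * mu
TE_max = 142 * 9.81 * 0.4
TE_max = 1393.02 * 0.4
TE_max = 557.2 kN

557.2


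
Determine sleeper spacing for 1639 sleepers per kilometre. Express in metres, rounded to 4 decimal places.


Spacing = 1000 m / number of sleepers
Spacing = 1000 / 1639
Spacing = 0.6101 m

0.6101


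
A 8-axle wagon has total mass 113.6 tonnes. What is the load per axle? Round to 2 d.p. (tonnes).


Load per axle = total weight / number of axles
Load = 113.6 / 8
Load = 14.20 tonnes

14.20


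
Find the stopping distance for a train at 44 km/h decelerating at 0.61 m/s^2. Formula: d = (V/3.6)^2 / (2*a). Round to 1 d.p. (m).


Convert speed: V = 44 / 3.6 = 12.2222 m/s
V^2 = 149.3827
d = 149.3827 / (2 * 0.61)
d = 149.3827 / 1.22
d = 122.4 m

122.4


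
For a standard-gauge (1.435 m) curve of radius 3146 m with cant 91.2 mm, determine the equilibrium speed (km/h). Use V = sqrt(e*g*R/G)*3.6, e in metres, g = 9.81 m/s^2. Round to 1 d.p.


Convert cant: e = 91.2 mm = 0.0912 m
V_ms = sqrt(0.0912 * 9.81 * 3146 / 1.435)
V_ms = sqrt(1961.420287) = 44.2879 m/s
V = 44.2879 * 3.6 = 159.4 km/h

159.4


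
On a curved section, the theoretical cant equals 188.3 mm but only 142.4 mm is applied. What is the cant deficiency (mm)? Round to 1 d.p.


Cant deficiency = equilibrium cant - actual cant
CD = 188.3 - 142.4
CD = 45.9 mm

45.9


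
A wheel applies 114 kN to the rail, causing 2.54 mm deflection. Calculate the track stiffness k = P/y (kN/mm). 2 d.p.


Track stiffness k = P / y
k = 114 / 2.54
k = 44.88 kN/mm

44.88


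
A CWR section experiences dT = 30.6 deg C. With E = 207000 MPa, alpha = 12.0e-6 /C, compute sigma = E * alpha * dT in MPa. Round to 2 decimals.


sigma = E * alpha * dT
sigma = 207000 * 12.0e-6 * 30.6
sigma = 2.484 * 30.6
sigma = 76.01 MPa

76.01


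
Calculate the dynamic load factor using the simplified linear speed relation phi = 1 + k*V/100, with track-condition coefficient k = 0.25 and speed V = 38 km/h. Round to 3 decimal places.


phi = 1 + k * V / 100
phi = 1 + 0.25 * 38 / 100
phi = 1 + 0.095
phi = 1.095

1.095


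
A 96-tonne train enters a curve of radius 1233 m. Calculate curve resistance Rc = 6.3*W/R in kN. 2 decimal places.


Rc = 6.3 * W / R
Rc = 6.3 * 96 / 1233
Rc = 604.8 / 1233
Rc = 0.49 kN

0.49


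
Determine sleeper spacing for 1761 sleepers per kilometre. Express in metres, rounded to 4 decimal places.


Spacing = 1000 m / number of sleepers
Spacing = 1000 / 1761
Spacing = 0.5679 m

0.5679


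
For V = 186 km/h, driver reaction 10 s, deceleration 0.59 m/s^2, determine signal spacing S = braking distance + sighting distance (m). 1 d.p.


V = 186 / 3.6 = 51.6667 m/s
Braking distance = 51.6667^2 / (2*0.59) = 2262.2411 m
Sighting distance = 51.6667 * 10 = 516.6667 m
S = 2262.2411 + 516.6667 = 2778.9 m

2778.9


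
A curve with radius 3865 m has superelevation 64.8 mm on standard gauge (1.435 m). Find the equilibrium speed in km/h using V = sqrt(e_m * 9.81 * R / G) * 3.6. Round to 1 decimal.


Convert cant: e = 64.8 mm = 0.0648 m
V_ms = sqrt(0.0648 * 9.81 * 3865 / 1.435)
V_ms = sqrt(1712.149213) = 41.3781 m/s
V = 41.3781 * 3.6 = 149.0 km/h

149.0


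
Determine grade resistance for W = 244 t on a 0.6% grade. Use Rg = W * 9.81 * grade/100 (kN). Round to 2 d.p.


Rg = W * 9.81 * grade / 100
Rg = 244 * 9.81 * 0.6 / 100
Rg = 2393.64 * 0.006
Rg = 14.36 kN

14.36


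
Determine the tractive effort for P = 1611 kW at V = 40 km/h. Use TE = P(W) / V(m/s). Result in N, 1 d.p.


Convert: P = 1611 kW = 1611000 W
V = 40 / 3.6 = 11.1111 m/s
TE = 1611000 / 11.1111
TE = 144990.0 N

144990.0


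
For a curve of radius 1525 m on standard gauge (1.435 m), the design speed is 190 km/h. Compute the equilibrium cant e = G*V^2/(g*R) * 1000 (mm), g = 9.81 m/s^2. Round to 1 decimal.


Convert speed: V = 190 / 3.6 = 52.7778 m/s
Apply formula: e = 1.435 * 52.7778^2 / (9.81 * 1525)
e = 1.435 * 2785.4938 / 14960.25
e = 0.267187 m = 267.2 mm

267.2


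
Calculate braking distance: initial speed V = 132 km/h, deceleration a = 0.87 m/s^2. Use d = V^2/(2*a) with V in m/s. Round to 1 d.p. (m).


Convert speed: V = 132 / 3.6 = 36.6667 m/s
V^2 = 1344.4444
d = 1344.4444 / (2 * 0.87)
d = 1344.4444 / 1.74
d = 772.7 m

772.7


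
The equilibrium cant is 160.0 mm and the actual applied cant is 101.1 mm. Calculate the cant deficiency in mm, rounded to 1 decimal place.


Cant deficiency = equilibrium cant - actual cant
CD = 160.0 - 101.1
CD = 58.9 mm

58.9


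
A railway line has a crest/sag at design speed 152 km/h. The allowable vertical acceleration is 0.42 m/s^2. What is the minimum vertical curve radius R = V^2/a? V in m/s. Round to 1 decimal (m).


Convert speed: V = 152 / 3.6 = 42.2222 m/s
V^2 = 1782.716 m^2/s^2
R_v = 1782.716 / 0.42
R_v = 4244.6 m

4244.6


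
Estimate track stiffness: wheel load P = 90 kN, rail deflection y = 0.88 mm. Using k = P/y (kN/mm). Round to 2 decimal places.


Track stiffness k = P / y
k = 90 / 0.88
k = 102.27 kN/mm

102.27


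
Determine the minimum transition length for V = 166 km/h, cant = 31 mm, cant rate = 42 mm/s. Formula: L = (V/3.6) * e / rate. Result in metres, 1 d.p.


Convert speed: V = 166 / 3.6 = 46.1111 m/s
L = 46.1111 * 31 / 42
L = 1429.4444 / 42
L = 34.0 m

34.0


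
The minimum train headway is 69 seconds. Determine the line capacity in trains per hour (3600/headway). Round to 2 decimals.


Capacity = 3600 / headway
Capacity = 3600 / 69
Capacity = 52.17 trains/hour

52.17


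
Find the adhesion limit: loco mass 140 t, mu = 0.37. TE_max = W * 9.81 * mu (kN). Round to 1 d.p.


TE_max = W * g * mu
TE_max = 140 * 9.81 * 0.37
TE_max = 1373.4 * 0.37
TE_max = 508.2 kN

508.2


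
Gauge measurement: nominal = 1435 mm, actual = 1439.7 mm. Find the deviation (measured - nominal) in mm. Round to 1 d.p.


Deviation = measured - nominal
Deviation = 1439.7 - 1435
Deviation = 4.7 mm

4.7


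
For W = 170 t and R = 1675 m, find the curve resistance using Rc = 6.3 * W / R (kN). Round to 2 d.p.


Rc = 6.3 * W / R
Rc = 6.3 * 170 / 1675
Rc = 1071.0 / 1675
Rc = 0.64 kN

0.64


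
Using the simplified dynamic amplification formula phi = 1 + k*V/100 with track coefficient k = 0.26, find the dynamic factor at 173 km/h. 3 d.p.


phi = 1 + k * V / 100
phi = 1 + 0.26 * 173 / 100
phi = 1 + 0.4498
phi = 1.450

1.450


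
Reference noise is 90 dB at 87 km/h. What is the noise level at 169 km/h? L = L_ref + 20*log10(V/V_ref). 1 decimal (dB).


V/V_ref = 169 / 87 = 1.942529
log10(1.942529) = 0.288367
20 * 0.288367 = 5.7673
L = 90 + 5.7673 = 95.8 dB

95.8


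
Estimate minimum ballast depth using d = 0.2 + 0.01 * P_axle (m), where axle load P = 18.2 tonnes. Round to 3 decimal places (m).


d = 0.2 + 0.01 * 18.2
d = 0.2 + 0.182
d = 0.382 m

0.382


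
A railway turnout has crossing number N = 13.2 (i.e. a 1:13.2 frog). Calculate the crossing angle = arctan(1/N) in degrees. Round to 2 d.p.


1/N = 1/13.2 = 0.075758
angle = arctan(0.075758) = 0.075613 rad
angle = 0.075613 * 180/pi = 4.33 degrees

4.33


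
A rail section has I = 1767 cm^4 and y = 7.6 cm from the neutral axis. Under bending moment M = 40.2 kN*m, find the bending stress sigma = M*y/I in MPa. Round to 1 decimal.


Convert units:
M = 40.2 kN*m = 40200000 N*mm
y = 7.6 cm = 76 mm
I = 1767 cm^4 = 17670000 mm^4
sigma = 40200000 * 76 / 17670000
sigma = 172.9 MPa

172.9


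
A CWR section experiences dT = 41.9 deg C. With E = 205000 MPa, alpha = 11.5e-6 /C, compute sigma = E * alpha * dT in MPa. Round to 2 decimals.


sigma = E * alpha * dT
sigma = 205000 * 11.5e-6 * 41.9
sigma = 2.3575 * 41.9
sigma = 98.78 MPa

98.78


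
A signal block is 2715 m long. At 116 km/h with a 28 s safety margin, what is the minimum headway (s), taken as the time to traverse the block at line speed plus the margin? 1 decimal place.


V = 116 / 3.6 = 32.2222 m/s
Block traversal time = 2715 / 32.2222 = 84.2586 s
Headway = 84.2586 + 28
Headway = 112.3 s

112.3


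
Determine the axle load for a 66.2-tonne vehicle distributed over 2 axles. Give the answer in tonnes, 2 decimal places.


Load per axle = total weight / number of axles
Load = 66.2 / 2
Load = 33.10 tonnes

33.10


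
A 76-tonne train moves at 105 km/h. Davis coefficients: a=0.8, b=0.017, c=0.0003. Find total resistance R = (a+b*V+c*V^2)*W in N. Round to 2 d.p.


b*V = 0.017 * 105 = 1.785
c*V^2 = 0.0003 * 11025 = 3.3075
R_per_t = 0.8 + 1.785 + 3.3075 = 5.8925 N/t
R_total = 5.8925 * 76 = 447.83 N

447.83


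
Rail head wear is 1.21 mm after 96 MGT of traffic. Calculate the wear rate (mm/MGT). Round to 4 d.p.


Wear rate = total wear / cumulative tonnage
Rate = 1.21 / 96
Rate = 0.0126 mm/MGT

0.0126


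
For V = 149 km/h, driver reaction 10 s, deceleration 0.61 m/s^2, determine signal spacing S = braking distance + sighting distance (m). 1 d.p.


V = 149 / 3.6 = 41.3889 m/s
Braking distance = 41.3889^2 / (2*0.61) = 1404.1312 m
Sighting distance = 41.3889 * 10 = 413.8889 m
S = 1404.1312 + 413.8889 = 1818.0 m

1818.0


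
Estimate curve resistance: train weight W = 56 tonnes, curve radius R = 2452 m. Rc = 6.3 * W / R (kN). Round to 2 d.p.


Rc = 6.3 * W / R
Rc = 6.3 * 56 / 2452
Rc = 352.8 / 2452
Rc = 0.14 kN

0.14


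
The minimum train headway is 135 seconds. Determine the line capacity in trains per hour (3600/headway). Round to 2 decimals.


Capacity = 3600 / headway
Capacity = 3600 / 135
Capacity = 26.67 trains/hour

26.67


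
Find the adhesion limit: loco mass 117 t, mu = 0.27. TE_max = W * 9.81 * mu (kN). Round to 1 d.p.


TE_max = W * g * mu
TE_max = 117 * 9.81 * 0.27
TE_max = 1147.77 * 0.27
TE_max = 309.9 kN

309.9


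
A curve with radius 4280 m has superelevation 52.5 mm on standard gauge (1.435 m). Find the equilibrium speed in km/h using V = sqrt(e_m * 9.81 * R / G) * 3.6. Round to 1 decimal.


Convert cant: e = 52.5 mm = 0.0525 m
V_ms = sqrt(0.0525 * 9.81 * 4280 / 1.435)
V_ms = sqrt(1536.102439) = 39.1931 m/s
V = 39.1931 * 3.6 = 141.1 km/h

141.1


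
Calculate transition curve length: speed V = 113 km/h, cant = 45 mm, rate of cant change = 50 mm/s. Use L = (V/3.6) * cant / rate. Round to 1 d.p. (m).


Convert speed: V = 113 / 3.6 = 31.3889 m/s
L = 31.3889 * 45 / 50
L = 1412.5 / 50
L = 28.3 m

28.3


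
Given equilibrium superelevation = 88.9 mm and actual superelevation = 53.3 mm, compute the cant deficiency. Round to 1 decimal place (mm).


Cant deficiency = equilibrium cant - actual cant
CD = 88.9 - 53.3
CD = 35.6 mm

35.6


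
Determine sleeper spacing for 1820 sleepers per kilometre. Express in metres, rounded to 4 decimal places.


Spacing = 1000 m / number of sleepers
Spacing = 1000 / 1820
Spacing = 0.5495 m

0.5495


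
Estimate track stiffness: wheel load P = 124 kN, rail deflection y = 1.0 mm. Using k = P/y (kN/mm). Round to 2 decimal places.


Track stiffness k = P / y
k = 124 / 1.0
k = 124.00 kN/mm

124.00


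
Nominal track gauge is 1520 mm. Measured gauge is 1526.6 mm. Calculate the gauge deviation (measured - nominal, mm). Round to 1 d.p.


Deviation = measured - nominal
Deviation = 1526.6 - 1520
Deviation = 6.6 mm

6.6


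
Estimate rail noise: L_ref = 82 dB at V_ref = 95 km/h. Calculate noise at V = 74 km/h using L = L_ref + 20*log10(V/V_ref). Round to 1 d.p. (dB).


V/V_ref = 74 / 95 = 0.778947
log10(0.778947) = -0.108492
20 * -0.108492 = -2.1698
L = 82 + -2.1698 = 79.8 dB

79.8


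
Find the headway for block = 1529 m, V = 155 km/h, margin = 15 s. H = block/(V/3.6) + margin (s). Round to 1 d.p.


V = 155 / 3.6 = 43.0556 m/s
Block traversal time = 1529 / 43.0556 = 35.5123 s
Headway = 35.5123 + 15
Headway = 50.5 s

50.5


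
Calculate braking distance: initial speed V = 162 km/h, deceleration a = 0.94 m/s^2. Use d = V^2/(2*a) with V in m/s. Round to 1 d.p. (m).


Convert speed: V = 162 / 3.6 = 45.0 m/s
V^2 = 2025.0
d = 2025.0 / (2 * 0.94)
d = 2025.0 / 1.88
d = 1077.1 m

1077.1


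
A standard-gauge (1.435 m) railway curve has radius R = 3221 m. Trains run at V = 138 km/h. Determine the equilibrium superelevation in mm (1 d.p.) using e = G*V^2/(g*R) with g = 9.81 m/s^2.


Convert speed: V = 138 / 3.6 = 38.3333 m/s
Apply formula: e = 1.435 * 38.3333^2 / (9.81 * 3221)
e = 1.435 * 1469.4444 / 31598.01
e = 0.066734 m = 66.7 mm

66.7
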